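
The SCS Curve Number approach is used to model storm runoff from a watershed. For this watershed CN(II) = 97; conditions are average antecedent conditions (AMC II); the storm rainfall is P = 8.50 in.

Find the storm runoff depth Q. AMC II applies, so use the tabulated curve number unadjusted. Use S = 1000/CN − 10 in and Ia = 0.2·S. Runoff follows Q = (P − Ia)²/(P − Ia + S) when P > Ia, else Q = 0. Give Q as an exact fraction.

AMC II — tabulated CN = 97 applies directly.
Retention S: 1000/CN − 10 with CN=97.000 → S = 30/97 ≈ 0.309 in
Ia = 0.2·(30/97) = 6/97 in ≈ 0.062 in
Excess rainfall: 8.500 − 0.062 = 8.438 in; P > Ia so Q > 0
Runoff Q = (P−Ia)²/(P−Ia+S) = (8.438)²/(8.438+0.309) = 2679769/329218 ≈ 8.140 in

Q = 2679769/329218 in ≈ 8.140 in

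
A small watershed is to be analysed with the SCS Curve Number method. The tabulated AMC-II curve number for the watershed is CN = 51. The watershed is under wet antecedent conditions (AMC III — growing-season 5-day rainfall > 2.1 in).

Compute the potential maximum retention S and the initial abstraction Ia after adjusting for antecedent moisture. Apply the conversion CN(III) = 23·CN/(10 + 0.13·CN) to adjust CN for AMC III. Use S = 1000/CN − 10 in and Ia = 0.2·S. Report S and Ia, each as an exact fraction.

S = 4900/1173 in ≈ 4.177 in; Ia = 980/1173 in ≈ 0.835 in

Wet (AMC III): CN(III) = 23·51/(10 + 0.13·51) = 1173/(1663/100) = 117300/1663 ≈ 70.535
Retention S: 1000/CN − 10 with CN=70.535 → S = 4900/1173 ≈ 4.177 in
Initial abstraction Ia = S/5 = (4900/1173)/5 = 980/1173 ≈ 0.835 in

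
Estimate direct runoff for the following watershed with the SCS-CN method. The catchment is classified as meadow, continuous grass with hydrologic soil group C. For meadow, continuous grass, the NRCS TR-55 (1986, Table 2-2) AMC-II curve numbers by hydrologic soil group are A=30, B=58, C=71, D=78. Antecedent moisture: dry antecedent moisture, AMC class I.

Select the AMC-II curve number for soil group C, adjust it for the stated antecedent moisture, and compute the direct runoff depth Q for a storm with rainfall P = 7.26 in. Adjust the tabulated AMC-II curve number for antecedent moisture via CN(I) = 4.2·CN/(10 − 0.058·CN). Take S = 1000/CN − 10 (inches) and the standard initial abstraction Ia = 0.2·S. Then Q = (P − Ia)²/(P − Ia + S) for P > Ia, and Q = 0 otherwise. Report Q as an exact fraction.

NRCS table: meadow, continuous grass, soil group C → CN(II) = 71
Adjust CN=71 to AMC I: 4.2·71/(10 − 0.058·71) → (1491/5) ÷ (2941/500) = 149100/2941 ≈ 50.697
Max retention: S = 1000/(149100/2941) − 10 = 14500/1491 in (≈ 9.725 in)
Ia = 0.2S: 0.2·9.725 = 1.945 in (exactly 2900/1491)
Excess rainfall: 7.260 − 1.945 = 5.315 in; P > Ia so Q > 0
Runoff Q = (P−Ia)²/(P−Ia+S) = (5.315)²/(5.315+9.725) = 157000590289/83587920150 ≈ 1.878 in

Q = 157000590289/83587920150 in ≈ 1.878 in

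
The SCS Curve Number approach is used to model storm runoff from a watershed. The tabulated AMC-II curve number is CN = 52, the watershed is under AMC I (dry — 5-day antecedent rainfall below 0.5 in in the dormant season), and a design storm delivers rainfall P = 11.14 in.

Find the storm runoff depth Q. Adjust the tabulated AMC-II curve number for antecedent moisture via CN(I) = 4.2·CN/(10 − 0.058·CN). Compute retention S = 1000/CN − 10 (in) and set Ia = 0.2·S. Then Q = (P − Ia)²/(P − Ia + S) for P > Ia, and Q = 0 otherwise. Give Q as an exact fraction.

Adjust CN=52 to AMC I: 4.2·52/(10 − 0.058·52) → (1092/5) ÷ (873/125) = 9100/291 ≈ 31.271
Max retention: S = 1000/(9100/291) − 10 = 2000/91 in (≈ 21.978 in)
Ia = 0.2·(2000/91) = 400/91 in ≈ 4.396 in
P − Ia = 11.140 − 4.396 = 30687/4550 ≈ 6.744 in (> 0, runoff occurs)
Runoff Q = (P−Ia)²/(P−Ia+S) = (6.744)²/(6.744+21.978) = 941691969/594625850 ≈ 1.584 in

Q = 941691969/594625850 in ≈ 1.584 in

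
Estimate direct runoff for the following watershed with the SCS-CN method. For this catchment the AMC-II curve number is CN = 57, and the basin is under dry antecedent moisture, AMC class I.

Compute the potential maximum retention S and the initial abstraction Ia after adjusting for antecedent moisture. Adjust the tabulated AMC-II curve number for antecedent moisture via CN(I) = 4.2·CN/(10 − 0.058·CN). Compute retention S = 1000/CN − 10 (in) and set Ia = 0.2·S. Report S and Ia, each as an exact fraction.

CN(I) from CN(II)=57: (4.2·57)/(10 − 0.058·57) = 119700/3347 ≈ 35.763
Max retention: S = 1000/(119700/3347) − 10 = 21500/1197 in (≈ 17.962 in)
Ia = 0.2·(21500/1197) = 4300/1197 in ≈ 3.592 in

S = 21500/1197 in ≈ 17.962 in; Ia = 4300/1197 in ≈ 3.592 in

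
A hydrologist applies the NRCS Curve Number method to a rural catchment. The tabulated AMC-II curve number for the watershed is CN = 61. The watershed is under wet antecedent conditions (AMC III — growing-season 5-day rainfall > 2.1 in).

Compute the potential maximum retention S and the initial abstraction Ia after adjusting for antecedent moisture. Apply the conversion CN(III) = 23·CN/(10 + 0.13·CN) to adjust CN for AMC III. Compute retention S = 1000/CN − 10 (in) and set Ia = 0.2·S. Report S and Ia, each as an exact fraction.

Adjust CN=61 to AMC III: 23·61/(10 + 0.13·61) → 1403 ÷ (1793/100) = 140300/1793 ≈ 78.249
Max retention: S = 1000/(140300/1793) − 10 = 3900/1403 in (≈ 2.780 in)
Initial abstraction Ia = S/5 = (3900/1403)/5 = 780/1403 ≈ 0.556 in

S = 3900/1403 in ≈ 2.780 in; Ia = 780/1403 in ≈ 0.556 in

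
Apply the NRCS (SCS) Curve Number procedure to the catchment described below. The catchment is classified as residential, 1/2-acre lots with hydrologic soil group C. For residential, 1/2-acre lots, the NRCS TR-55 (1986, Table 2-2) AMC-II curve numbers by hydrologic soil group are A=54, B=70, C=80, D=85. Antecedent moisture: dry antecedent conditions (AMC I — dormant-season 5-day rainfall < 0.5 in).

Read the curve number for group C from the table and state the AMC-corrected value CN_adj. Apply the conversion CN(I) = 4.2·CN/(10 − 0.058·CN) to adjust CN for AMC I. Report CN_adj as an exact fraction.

NRCS table: residential, 1/2-acre lots, soil group C → CN(II) = 80
Adjust CN=80 to AMC I: 4.2·80/(10 − 0.058·80) → 336 ÷ (134/25) = 4200/67 ≈ 62.687

CN_adj = 4200/67 ≈ 62.687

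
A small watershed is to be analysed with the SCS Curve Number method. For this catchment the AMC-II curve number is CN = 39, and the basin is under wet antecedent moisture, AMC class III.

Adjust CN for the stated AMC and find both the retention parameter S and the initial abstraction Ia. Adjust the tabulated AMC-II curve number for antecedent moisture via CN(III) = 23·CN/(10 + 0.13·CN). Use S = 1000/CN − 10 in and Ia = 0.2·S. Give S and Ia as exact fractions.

S = 6100/897 in ≈ 6.800 in; Ia = 1220/897 in ≈ 1.360 in

CN(III) from CN(II)=39: (23·39)/(10 + 0.13·39) = 89700/1507 ≈ 59.522
Retention S: 1000/CN − 10 with CN=59.522 → S = 6100/897 ≈ 6.800 in
Ia = 0.2S: 0.2·6.800 = 1.360 in (exactly 1220/897)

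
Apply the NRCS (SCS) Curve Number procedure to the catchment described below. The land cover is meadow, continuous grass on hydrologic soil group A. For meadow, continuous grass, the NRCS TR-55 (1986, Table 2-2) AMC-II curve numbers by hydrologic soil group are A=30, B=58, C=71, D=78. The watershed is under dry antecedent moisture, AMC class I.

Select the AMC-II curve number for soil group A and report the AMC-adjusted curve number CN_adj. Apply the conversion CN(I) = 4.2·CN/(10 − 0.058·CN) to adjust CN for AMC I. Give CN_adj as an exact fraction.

CN_adj = 900/59 ≈ 15.254

NRCS table: meadow, continuous grass, soil group A → CN(II) = 30
Adjust CN=30 to AMC I: 4.2·30/(10 − 0.058·30) → 126 ÷ (413/50) = 900/59 ≈ 15.254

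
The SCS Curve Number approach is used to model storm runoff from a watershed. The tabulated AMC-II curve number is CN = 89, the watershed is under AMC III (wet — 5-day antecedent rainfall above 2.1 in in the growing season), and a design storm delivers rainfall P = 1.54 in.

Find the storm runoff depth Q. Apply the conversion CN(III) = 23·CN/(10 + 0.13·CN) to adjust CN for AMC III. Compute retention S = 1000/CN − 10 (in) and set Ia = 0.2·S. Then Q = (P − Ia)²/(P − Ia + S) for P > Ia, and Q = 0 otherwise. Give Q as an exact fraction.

CN(III) from CN(II)=89: (23·89)/(10 + 0.13·89) = 204700/2157 ≈ 94.900
Retention S: 1000/CN − 10 with CN=94.900 → S = 1100/2047 ≈ 0.537 in
Ia = 0.2·(1100/2047) = 220/2047 in ≈ 0.107 in
Excess rainfall: 1.540 − 0.107 = 1.433 in; P > Ia so Q > 0
Q = (146619/102350)²/((146619/102350) + 1100/2047) = (21497131161/10475522500)/(201619/102350) = 1954284651/1875973150 in ≈ 1.042 in

Q = 1954284651/1875973150 in ≈ 1.042 in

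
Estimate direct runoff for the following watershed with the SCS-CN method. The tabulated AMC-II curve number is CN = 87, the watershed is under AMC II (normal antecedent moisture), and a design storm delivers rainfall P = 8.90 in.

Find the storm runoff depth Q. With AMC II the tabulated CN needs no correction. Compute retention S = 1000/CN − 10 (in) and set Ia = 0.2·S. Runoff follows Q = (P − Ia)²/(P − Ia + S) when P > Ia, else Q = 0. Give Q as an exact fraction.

AMC II — tabulated CN = 87 applies directly.
Max retention: S = 1000/87 − 10 = 130/87 in (≈ 1.494 in)
Ia = 0.2S: 0.2·1.494 = 0.299 in (exactly 26/87)
Excess rainfall: 8.900 − 0.299 = 8.601 in; P > Ia so Q > 0
Q: (7483/870)² ÷ (8783/870) = 55995289/7641210 in (≈ 7.328 in)

Q = 55995289/7641210 in ≈ 7.328 in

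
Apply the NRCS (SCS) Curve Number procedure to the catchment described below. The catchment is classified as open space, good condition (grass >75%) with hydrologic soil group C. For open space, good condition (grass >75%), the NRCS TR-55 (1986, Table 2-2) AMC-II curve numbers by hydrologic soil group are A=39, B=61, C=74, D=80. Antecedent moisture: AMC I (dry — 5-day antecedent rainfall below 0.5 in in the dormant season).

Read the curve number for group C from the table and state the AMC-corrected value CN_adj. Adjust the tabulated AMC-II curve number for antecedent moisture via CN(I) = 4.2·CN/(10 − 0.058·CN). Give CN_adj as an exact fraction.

NRCS table: open space, good condition (grass >75%), soil group C → CN(II) = 74
Adjust CN=74 to AMC I: 4.2·74/(10 − 0.058·74) → (1554/5) ÷ (1427/250) = 77700/1427 ≈ 54.450

CN_adj = 77700/1427 ≈ 54.450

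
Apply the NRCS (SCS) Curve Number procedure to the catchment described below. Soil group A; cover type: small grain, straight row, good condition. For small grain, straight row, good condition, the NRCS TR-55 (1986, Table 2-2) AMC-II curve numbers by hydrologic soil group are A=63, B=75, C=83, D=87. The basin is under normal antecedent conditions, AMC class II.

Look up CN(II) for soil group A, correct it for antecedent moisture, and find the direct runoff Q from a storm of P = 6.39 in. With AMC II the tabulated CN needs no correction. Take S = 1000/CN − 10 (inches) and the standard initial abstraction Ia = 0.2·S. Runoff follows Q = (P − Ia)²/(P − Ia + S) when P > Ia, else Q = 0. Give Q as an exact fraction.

Q = 1079582449/440099100 in ≈ 2.453 in

NRCS table: small grain, straight row, good condition, soil group A → CN(II) = 63
Average conditions: CN = 63 (no AMC adjustment).
Max retention: S = 1000/63 − 10 = 370/63 in (≈ 5.873 in)
Ia = 0.2·(370/63) = 74/63 in ≈ 1.175 in
Excess rainfall: 6.390 − 1.175 = 5.215 in; P > Ia so Q > 0
Q: (32857/6300)² ÷ (69857/6300) = 1079582449/440099100 in (≈ 2.453 in)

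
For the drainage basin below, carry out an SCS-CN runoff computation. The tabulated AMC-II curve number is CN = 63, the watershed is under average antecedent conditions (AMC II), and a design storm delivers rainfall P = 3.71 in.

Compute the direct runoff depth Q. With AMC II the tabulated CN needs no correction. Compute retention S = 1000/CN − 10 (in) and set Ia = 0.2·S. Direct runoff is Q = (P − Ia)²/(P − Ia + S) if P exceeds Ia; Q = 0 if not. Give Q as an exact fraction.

Average conditions: CN = 63 (no AMC adjustment).
S = 1000/63 − 10 = 370/63 in ≈ 5.873 in
Ia = 0.2·(370/63) = 74/63 in ≈ 1.175 in
P − Ia = 3.710 − 1.175 = 15973/6300 ≈ 2.535 in (> 0, runoff occurs)
Runoff Q = (P−Ia)²/(P−Ia+S) = (2.535)²/(2.535+5.873) = 255136729/333729900 ≈ 0.765 in

Q = 255136729/333729900 in ≈ 0.765 in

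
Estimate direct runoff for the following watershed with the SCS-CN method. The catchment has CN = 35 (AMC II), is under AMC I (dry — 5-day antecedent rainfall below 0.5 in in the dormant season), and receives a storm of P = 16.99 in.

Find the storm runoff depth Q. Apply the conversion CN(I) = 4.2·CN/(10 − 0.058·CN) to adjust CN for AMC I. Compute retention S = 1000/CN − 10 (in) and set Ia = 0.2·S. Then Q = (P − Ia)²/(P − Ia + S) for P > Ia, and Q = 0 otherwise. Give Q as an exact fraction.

Adjust CN=35 to AMC I: 4.2·35/(10 − 0.058·35) → 147 ÷ (797/100) = 14700/797 ≈ 18.444
S = 1000/(14700/797) − 10 = 6500/147 in ≈ 44.218 in
Ia = 0.2S: 0.2·44.218 = 8.844 in (exactly 1300/147)
Excess rainfall: 16.990 − 8.844 = 8.146 in; P > Ia so Q > 0
Q: (119753/14700)² ÷ (769753/14700) = 14340781009/11315369100 in (≈ 1.267 in)

Q = 14340781009/11315369100 in ≈ 1.267 in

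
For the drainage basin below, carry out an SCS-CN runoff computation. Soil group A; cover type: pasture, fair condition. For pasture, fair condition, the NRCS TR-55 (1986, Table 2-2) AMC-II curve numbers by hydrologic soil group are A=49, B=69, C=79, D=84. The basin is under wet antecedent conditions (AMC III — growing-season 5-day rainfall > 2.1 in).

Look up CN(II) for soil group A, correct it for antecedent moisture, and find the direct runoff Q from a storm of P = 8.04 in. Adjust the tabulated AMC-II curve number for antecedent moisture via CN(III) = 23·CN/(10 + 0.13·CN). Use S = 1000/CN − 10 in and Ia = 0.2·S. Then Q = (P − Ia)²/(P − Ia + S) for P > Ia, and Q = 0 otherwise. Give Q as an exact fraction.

NRCS table: pasture, fair condition, soil group A → CN(II) = 49
Adjust CN=49 to AMC III: 23·49/(10 + 0.13·49) → 1127 ÷ (1637/100) = 112700/1637 ≈ 68.845
S = 1000/(112700/1637) − 10 = 5100/1127 in ≈ 4.525 in
Ia = 0.2S: 0.2·4.525 = 0.905 in (exactly 1020/1127)
P − Ia = 8.040 − 0.905 = 201027/28175 ≈ 7.135 in (> 0, runoff occurs)
Runoff Q = (P−Ia)²/(P−Ia+S) = (7.135)²/(7.135+4.525) = 4490206081/1028472025 ≈ 4.366 in

Q = 4490206081/1028472025 in ≈ 4.366 in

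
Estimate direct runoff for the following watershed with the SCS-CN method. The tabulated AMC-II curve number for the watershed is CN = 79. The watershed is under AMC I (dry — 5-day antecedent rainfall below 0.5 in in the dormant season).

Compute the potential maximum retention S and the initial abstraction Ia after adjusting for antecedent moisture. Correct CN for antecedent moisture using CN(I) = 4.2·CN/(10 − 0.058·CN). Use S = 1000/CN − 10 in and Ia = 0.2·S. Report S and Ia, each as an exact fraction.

S = 500/79 in ≈ 6.329 in; Ia = 100/79 in ≈ 1.266 in

CN(I) from CN(II)=79: (4.2·79)/(10 − 0.058·79) = 7900/129 ≈ 61.240
S = 1000/(7900/129) − 10 = 500/79 in ≈ 6.329 in
Ia = 0.2·(500/79) = 100/79 in ≈ 1.266 in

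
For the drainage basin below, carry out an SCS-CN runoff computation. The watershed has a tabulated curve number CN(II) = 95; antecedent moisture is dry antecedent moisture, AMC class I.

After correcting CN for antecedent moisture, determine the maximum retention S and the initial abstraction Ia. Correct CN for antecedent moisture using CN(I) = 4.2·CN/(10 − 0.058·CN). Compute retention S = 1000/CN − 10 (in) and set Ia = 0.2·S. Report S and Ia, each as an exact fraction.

Dry (AMC I): CN(I) = 4.2·95/(10 − 0.058·95) = 399/(449/100) = 39900/449 ≈ 88.864
Retention S: 1000/CN − 10 with CN=88.864 → S = 500/399 ≈ 1.253 in
Ia = 0.2S: 0.2·1.253 = 0.251 in (exactly 100/399)

S = 500/399 in ≈ 1.253 in; Ia = 100/399 in ≈ 0.251 in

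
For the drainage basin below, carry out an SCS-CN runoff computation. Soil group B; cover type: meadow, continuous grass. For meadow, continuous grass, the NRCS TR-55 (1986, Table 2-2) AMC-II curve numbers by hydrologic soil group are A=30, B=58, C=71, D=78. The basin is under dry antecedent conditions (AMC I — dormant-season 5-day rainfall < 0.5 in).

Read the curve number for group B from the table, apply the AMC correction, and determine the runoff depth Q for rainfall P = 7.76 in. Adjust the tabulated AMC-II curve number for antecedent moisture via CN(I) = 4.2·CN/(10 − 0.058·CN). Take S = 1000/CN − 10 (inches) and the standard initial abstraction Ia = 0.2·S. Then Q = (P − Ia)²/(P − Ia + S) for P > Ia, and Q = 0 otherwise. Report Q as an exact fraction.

Q = 4885938/5664425 in ≈ 0.863 in

NRCS table: meadow, continuous grass, soil group B → CN(II) = 58
Dry (AMC I): CN(I) = 4.2·58/(10 − 0.058·58) = (1218/5)/(1659/250) = 2900/79 ≈ 36.709
Max retention: S = 1000/(2900/79) − 10 = 500/29 in (≈ 17.241 in)
Initial abstraction Ia = S/5 = (500/29)/5 = 100/29 ≈ 3.448 in
Since P=7.760 > Ia=3.448: effective rainfall P−Ia = 3126/725 in
Q = (3126/725)²/((3126/725) + 500/29) = (9771876/525625)/(15626/725) = 4885938/5664425 in ≈ 0.863 in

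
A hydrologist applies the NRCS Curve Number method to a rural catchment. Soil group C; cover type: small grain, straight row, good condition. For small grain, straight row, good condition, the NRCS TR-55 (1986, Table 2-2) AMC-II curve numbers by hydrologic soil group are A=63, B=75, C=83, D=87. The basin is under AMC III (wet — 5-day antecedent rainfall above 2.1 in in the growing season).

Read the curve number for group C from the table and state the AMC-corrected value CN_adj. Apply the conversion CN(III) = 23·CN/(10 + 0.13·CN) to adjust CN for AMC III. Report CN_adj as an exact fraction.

CN_adj = 190900/2079 ≈ 91.823

NRCS table: small grain, straight row, good condition, soil group C → CN(II) = 83
Adjust CN=83 to AMC III: 23·83/(10 + 0.13·83) → 1909 ÷ (2079/100) = 190900/2079 ≈ 91.823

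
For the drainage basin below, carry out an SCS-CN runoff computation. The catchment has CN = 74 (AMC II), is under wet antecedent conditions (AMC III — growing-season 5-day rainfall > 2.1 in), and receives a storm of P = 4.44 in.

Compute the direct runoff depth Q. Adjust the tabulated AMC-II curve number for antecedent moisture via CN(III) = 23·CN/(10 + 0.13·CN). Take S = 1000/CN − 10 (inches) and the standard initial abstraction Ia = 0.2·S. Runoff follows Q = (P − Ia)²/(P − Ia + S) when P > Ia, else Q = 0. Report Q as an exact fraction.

Wet (AMC III): CN(III) = 23·74/(10 + 0.13·74) = 1702/(981/50) = 85100/981 ≈ 86.748
Retention S: 1000/CN − 10 with CN=86.748 → S = 1300/851 ≈ 1.528 in
Initial abstraction Ia = S/5 = (1300/851)/5 = 260/851 ≈ 0.306 in
Excess rainfall: 4.440 − 0.306 = 4.134 in; P > Ia so Q > 0
Q: (87961/21275)² ÷ (120461/21275) = 7737137521/2562807775 in (≈ 3.019 in)

Q = 7737137521/2562807775 in ≈ 3.019 in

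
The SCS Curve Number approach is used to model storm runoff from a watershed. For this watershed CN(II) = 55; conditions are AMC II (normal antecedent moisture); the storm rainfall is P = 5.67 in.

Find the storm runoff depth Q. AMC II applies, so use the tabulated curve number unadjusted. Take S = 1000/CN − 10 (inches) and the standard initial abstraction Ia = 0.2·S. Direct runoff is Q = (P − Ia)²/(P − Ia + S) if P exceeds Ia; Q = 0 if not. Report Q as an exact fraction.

Q = 2187441/1642300 in ≈ 1.332 in

Average conditions: CN = 55 (no AMC adjustment).
Max retention: S = 1000/55 − 10 = 90/11 in (≈ 8.182 in)
Ia = 0.2·(90/11) = 18/11 in ≈ 1.636 in
Excess rainfall: 5.670 − 1.636 = 4.034 in; P > Ia so Q > 0
Q = (4437/1100)²/((4437/1100) + 90/11) = (19686969/1210000)/(13437/1100) = 2187441/1642300 in ≈ 1.332 in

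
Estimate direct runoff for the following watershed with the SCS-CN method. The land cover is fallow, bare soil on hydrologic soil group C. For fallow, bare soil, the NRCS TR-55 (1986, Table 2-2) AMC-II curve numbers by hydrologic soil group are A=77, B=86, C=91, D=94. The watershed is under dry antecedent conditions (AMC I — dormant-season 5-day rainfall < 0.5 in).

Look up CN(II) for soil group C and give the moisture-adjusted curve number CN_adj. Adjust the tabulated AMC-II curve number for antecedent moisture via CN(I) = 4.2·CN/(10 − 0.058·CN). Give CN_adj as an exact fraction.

CN_adj = 63700/787 ≈ 80.940

NRCS table: fallow, bare soil, soil group C → CN(II) = 91
CN(I) from CN(II)=91: (4.2·91)/(10 − 0.058·91) = 63700/787 ≈ 80.940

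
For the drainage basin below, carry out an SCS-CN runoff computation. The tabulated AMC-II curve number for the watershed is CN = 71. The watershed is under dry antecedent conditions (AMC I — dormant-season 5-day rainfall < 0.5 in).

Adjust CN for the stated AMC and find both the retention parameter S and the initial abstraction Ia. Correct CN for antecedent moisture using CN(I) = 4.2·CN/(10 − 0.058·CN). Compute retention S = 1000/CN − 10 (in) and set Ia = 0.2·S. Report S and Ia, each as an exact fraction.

Dry (AMC I): CN(I) = 4.2·71/(10 − 0.058·71) = (1491/5)/(2941/500) = 149100/2941 ≈ 50.697
Retention S: 1000/CN − 10 with CN=50.697 → S = 14500/1491 ≈ 9.725 in
Initial abstraction Ia = S/5 = (14500/1491)/5 = 2900/1491 ≈ 1.945 in

S = 14500/1491 in ≈ 9.725 in; Ia = 2900/1491 in ≈ 1.945 in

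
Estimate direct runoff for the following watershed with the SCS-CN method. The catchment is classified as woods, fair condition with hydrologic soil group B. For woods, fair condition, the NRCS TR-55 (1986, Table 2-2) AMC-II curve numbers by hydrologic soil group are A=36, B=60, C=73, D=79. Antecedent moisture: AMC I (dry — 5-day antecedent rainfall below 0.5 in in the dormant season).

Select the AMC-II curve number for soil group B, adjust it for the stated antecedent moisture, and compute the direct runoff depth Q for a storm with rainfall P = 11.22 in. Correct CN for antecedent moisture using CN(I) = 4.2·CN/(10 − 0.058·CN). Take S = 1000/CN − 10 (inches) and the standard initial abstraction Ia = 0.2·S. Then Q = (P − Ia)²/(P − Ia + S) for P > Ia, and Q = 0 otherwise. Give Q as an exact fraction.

NRCS table: woods, fair condition, soil group B → CN(II) = 60
Dry (AMC I): CN(I) = 4.2·60/(10 − 0.058·60) = 252/(163/25) = 6300/163 ≈ 38.650
S = 1000/(6300/163) − 10 = 1000/63 in ≈ 15.873 in
Initial abstraction Ia = S/5 = (1000/63)/5 = 200/63 ≈ 3.175 in
Excess rainfall: 11.220 − 3.175 = 8.045 in; P > Ia so Q > 0
Q = (25343/3150)²/((25343/3150) + 1000/63) = (642267649/9922500)/(75343/3150) = 642267649/237330450 in ≈ 2.706 in

Q = 642267649/237330450 in ≈ 2.706 in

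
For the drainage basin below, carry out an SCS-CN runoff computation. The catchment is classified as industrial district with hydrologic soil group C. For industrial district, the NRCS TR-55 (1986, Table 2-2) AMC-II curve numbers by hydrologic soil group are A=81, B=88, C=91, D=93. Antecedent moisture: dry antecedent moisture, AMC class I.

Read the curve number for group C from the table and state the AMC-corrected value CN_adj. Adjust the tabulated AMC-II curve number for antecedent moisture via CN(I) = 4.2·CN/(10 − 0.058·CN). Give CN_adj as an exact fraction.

NRCS table: industrial district, soil group C → CN(II) = 91
Dry (AMC I): CN(I) = 4.2·91/(10 − 0.058·91) = (1911/5)/(2361/500) = 63700/787 ≈ 80.940

CN_adj = 63700/787 ≈ 80.940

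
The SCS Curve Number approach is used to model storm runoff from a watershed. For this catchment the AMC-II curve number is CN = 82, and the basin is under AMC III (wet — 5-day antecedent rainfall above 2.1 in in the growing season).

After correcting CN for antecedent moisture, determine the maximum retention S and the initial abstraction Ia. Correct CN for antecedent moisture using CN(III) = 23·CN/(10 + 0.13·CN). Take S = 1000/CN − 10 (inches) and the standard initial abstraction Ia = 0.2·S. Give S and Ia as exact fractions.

S = 900/943 in ≈ 0.954 in; Ia = 180/943 in ≈ 0.191 in

CN(III) from CN(II)=82: (23·82)/(10 + 0.13·82) = 94300/1033 ≈ 91.288
S = 1000/(94300/1033) − 10 = 900/943 in ≈ 0.954 in
Ia = 0.2·(900/943) = 180/943 in ≈ 0.191 in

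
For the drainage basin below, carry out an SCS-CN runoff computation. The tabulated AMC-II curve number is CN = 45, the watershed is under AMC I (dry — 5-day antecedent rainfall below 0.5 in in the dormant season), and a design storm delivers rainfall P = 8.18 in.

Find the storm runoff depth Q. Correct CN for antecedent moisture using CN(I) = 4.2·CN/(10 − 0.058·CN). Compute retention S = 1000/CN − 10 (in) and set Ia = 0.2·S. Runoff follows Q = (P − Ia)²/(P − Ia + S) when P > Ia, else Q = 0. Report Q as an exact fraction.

Q = 497334601/2809494450 in ≈ 0.177 in

Dry (AMC I): CN(I) = 4.2·45/(10 − 0.058·45) = 189/(739/100) = 18900/739 ≈ 25.575
Retention S: 1000/CN − 10 with CN=25.575 → S = 5500/189 ≈ 29.101 in
Ia = 0.2S: 0.2·29.101 = 5.820 in (exactly 1100/189)
Excess rainfall: 8.180 − 5.820 = 2.360 in; P > Ia so Q > 0
Q: (22301/9450)² ÷ (297301/9450) = 497334601/2809494450 in (≈ 0.177 in)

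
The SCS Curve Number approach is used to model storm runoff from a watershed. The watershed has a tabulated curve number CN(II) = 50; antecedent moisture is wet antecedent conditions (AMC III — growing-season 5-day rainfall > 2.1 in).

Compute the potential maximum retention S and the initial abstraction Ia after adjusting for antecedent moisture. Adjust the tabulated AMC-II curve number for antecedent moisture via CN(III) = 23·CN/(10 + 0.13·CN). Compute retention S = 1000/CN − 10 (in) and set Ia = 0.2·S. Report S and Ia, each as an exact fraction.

S = 100/23 in ≈ 4.348 in; Ia = 20/23 in ≈ 0.870 in

CN(III) from CN(II)=50: (23·50)/(10 + 0.13·50) = 2300/33 ≈ 69.697
S = 1000/(2300/33) − 10 = 100/23 in ≈ 4.348 in
Ia = 0.2·(100/23) = 20/23 in ≈ 0.870 in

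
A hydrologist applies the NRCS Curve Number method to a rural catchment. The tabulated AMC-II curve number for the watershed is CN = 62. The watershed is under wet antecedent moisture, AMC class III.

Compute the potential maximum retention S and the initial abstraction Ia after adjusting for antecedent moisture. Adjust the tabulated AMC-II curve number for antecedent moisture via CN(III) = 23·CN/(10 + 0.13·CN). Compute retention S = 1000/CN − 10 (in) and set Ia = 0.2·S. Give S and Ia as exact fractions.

S = 1900/713 in ≈ 2.665 in; Ia = 380/713 in ≈ 0.533 in

Wet (AMC III): CN(III) = 23·62/(10 + 0.13·62) = 1426/(903/50) = 71300/903 ≈ 78.959
Retention S: 1000/CN − 10 with CN=78.959 → S = 1900/713 ≈ 2.665 in
Ia = 0.2·(1900/713) = 380/713 in ≈ 0.533 in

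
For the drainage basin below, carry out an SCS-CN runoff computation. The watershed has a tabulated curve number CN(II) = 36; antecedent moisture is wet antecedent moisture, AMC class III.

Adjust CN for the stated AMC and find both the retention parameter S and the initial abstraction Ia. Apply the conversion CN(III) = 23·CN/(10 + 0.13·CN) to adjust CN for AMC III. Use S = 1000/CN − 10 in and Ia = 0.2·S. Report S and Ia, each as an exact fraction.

Adjust CN=36 to AMC III: 23·36/(10 + 0.13·36) → 828 ÷ (367/25) = 20700/367 ≈ 56.403
Max retention: S = 1000/(20700/367) − 10 = 1600/207 in (≈ 7.729 in)
Ia = 0.2·(1600/207) = 320/207 in ≈ 1.546 in

S = 1600/207 in ≈ 7.729 in; Ia = 320/207 in ≈ 1.546 in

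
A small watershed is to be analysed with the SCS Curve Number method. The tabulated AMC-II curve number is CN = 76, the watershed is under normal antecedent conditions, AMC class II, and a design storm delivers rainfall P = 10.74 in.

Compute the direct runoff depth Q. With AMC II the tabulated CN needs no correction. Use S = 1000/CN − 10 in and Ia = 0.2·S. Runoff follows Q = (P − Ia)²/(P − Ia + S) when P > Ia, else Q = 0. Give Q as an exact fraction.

Q = 30739203/3990950 in ≈ 7.702 in

CN(II) = 76; AMC II needs no correction.
Retention S: 1000/CN − 10 with CN=76.000 → S = 60/19 ≈ 3.158 in
Ia = 0.2S: 0.2·3.158 = 0.632 in (exactly 12/19)
Excess rainfall: 10.740 − 0.632 = 10.108 in; P > Ia so Q > 0
Q: (9603/950)² ÷ (12603/950) = 30739203/3990950 in (≈ 7.702 in)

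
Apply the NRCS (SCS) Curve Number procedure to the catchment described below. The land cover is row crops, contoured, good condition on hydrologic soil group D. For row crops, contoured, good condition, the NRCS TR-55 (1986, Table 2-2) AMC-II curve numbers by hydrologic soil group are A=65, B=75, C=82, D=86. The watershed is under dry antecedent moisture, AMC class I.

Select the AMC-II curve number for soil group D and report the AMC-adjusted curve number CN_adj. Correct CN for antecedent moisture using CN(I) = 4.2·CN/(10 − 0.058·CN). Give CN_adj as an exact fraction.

CN_adj = 12900/179 ≈ 72.067

NRCS table: row crops, contoured, good condition, soil group D → CN(II) = 86
Dry (AMC I): CN(I) = 4.2·86/(10 − 0.058·86) = (1806/5)/(1253/250) = 12900/179 ≈ 72.067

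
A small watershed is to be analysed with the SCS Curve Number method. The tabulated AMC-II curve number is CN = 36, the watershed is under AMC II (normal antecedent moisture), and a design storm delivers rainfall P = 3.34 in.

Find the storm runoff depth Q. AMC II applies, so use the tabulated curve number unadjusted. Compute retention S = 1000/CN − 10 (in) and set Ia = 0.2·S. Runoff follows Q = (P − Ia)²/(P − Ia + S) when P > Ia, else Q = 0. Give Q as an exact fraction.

Q = 0 in ≈ 0.000 in

Average conditions: CN = 36 (no AMC adjustment).
Max retention: S = 1000/36 − 10 = 160/9 in (≈ 17.778 in)
Initial abstraction Ia = S/5 = (160/9)/5 = 32/9 ≈ 3.556 in
P = 3.340 ≤ Ia = 3.556 in: entire storm abstracted, Q = 0.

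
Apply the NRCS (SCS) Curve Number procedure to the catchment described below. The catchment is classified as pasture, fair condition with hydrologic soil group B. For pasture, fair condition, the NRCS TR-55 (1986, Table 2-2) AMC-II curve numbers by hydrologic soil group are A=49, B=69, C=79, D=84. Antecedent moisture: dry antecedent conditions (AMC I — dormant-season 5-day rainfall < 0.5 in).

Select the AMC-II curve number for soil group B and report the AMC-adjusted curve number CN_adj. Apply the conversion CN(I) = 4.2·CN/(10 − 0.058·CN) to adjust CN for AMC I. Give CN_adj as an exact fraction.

CN_adj = 144900/2999 ≈ 48.316

NRCS table: pasture, fair condition, soil group B → CN(II) = 69
Dry (AMC I): CN(I) = 4.2·69/(10 − 0.058·69) = (1449/5)/(2999/500) = 144900/2999 ≈ 48.316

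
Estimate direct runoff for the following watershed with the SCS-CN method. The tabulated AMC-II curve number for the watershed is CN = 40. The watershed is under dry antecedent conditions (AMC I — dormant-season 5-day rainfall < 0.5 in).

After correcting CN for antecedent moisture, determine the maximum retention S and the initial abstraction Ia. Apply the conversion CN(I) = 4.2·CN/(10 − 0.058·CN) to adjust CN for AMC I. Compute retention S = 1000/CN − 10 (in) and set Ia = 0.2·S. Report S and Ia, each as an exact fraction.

S = 250/7 in ≈ 35.714 in; Ia = 50/7 in ≈ 7.143 in

CN(I) from CN(II)=40: (4.2·40)/(10 − 0.058·40) = 175/8 ≈ 21.875
S = 1000/(175/8) − 10 = 250/7 in ≈ 35.714 in
Initial abstraction Ia = S/5 = (250/7)/5 = 50/7 ≈ 7.143 in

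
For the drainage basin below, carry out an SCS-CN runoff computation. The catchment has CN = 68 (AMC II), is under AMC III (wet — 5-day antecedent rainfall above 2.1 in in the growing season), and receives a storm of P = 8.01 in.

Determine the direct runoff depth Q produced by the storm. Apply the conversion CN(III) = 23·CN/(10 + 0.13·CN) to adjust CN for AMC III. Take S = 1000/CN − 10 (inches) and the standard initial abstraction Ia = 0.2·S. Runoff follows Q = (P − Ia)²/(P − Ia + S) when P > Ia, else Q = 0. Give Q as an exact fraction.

Q = 88322490481/14748168100 in ≈ 5.989 in

CN(III) from CN(II)=68: (23·68)/(10 + 0.13·68) = 39100/471 ≈ 83.015
Retention S: 1000/CN − 10 with CN=83.015 → S = 800/391 ≈ 2.046 in
Ia = 0.2S: 0.2·2.046 = 0.409 in (exactly 160/391)
P − Ia = 8.010 − 0.409 = 297191/39100 ≈ 7.601 in (> 0, runoff occurs)
Q = (297191/39100)²/((297191/39100) + 800/391) = (88322490481/1528810000)/(377191/39100) = 88322490481/14748168100 in ≈ 5.989 in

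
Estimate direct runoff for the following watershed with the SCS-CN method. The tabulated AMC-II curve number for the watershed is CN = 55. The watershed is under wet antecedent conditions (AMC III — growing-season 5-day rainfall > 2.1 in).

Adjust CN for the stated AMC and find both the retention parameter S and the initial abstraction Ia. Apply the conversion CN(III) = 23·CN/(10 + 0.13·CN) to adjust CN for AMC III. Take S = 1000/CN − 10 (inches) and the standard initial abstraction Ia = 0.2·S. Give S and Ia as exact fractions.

CN(III) from CN(II)=55: (23·55)/(10 + 0.13·55) = 25300/343 ≈ 73.761
Retention S: 1000/CN − 10 with CN=73.761 → S = 900/253 ≈ 3.557 in
Ia = 0.2·(900/253) = 180/253 in ≈ 0.711 in

S = 900/253 in ≈ 3.557 in; Ia = 180/253 in ≈ 0.711 in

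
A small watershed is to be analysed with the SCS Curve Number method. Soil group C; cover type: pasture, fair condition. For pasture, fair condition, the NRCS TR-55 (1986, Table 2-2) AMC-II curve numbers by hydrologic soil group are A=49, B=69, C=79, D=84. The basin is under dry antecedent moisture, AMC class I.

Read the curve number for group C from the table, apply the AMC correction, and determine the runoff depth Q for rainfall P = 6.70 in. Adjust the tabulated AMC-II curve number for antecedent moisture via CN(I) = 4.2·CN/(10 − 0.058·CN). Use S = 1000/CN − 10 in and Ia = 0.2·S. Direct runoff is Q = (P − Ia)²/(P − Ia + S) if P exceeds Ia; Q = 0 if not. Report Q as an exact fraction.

Q = 18429849/7341470 in ≈ 2.510 in

NRCS table: pasture, fair condition, soil group C → CN(II) = 79
Dry (AMC I): CN(I) = 4.2·79/(10 − 0.058·79) = (1659/5)/(2709/500) = 7900/129 ≈ 61.240
Retention S: 1000/CN − 10 with CN=61.240 → S = 500/79 ≈ 6.329 in
Ia = 0.2·(500/79) = 100/79 in ≈ 1.266 in
Since P=6.700 > Ia=1.266: effective rainfall P−Ia = 4293/790 in
Runoff Q = (P−Ia)²/(P−Ia+S) = (5.434)²/(5.434+6.329) = 18429849/7341470 ≈ 2.510 in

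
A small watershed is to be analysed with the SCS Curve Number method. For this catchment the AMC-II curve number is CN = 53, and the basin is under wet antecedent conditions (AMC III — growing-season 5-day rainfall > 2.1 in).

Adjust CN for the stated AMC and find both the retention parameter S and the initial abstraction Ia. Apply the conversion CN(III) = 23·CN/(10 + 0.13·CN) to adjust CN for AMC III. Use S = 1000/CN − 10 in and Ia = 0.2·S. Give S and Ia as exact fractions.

CN(III) from CN(II)=53: (23·53)/(10 + 0.13·53) = 121900/1689 ≈ 72.173
S = 1000/(121900/1689) − 10 = 4700/1219 in ≈ 3.856 in
Initial abstraction Ia = S/5 = (4700/1219)/5 = 940/1219 ≈ 0.771 in

S = 4700/1219 in ≈ 3.856 in; Ia = 940/1219 in ≈ 0.771 in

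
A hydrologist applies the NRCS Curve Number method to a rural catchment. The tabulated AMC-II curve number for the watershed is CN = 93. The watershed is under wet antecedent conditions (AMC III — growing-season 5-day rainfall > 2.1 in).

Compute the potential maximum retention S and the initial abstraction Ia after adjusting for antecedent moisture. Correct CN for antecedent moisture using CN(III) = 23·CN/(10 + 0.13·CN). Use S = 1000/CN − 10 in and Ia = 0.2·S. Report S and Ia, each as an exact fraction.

Adjust CN=93 to AMC III: 23·93/(10 + 0.13·93) → 2139 ÷ (2209/100) = 213900/2209 ≈ 96.831
Retention S: 1000/CN − 10 with CN=96.831 → S = 700/2139 ≈ 0.327 in
Ia = 0.2·(700/2139) = 140/2139 in ≈ 0.065 in

S = 700/2139 in ≈ 0.327 in; Ia = 140/2139 in ≈ 0.065 in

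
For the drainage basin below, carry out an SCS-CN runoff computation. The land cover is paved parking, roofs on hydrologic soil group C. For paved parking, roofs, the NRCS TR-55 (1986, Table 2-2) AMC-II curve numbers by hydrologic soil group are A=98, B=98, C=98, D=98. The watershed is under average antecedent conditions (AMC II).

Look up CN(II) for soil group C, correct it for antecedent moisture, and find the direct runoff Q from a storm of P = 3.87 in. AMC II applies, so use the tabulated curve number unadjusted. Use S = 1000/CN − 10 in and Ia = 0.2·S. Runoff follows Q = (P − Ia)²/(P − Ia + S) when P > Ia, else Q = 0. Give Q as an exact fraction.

Q = 352050169/96838700 in ≈ 3.635 in

NRCS table: paved parking, roofs, soil group C → CN(II) = 98
AMC II — tabulated CN = 98 applies directly.
S = 1000/98 − 10 = 10/49 in ≈ 0.204 in
Ia = 0.2·(10/49) = 2/49 in ≈ 0.041 in
P − Ia = 3.870 − 0.041 = 18763/4900 ≈ 3.829 in (> 0, runoff occurs)
Runoff Q = (P−Ia)²/(P−Ia+S) = (3.829)²/(3.829+0.204) = 352050169/96838700 ≈ 3.635 in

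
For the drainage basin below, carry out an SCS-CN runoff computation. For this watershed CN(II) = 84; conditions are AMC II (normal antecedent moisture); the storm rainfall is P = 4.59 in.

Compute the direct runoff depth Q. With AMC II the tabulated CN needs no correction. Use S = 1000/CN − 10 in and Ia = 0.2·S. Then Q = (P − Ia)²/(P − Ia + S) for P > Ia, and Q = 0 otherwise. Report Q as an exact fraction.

Q = 78127921/26961900 in ≈ 2.898 in

CN(II) = 84; AMC II needs no correction.
Retention S: 1000/CN − 10 with CN=84.000 → S = 40/21 ≈ 1.905 in
Ia = 0.2·(40/21) = 8/21 in ≈ 0.381 in
Since P=4.590 > Ia=0.381: effective rainfall P−Ia = 8839/2100 in
Runoff Q = (P−Ia)²/(P−Ia+S) = (4.209)²/(4.209+1.905) = 78127921/26961900 ≈ 2.898 in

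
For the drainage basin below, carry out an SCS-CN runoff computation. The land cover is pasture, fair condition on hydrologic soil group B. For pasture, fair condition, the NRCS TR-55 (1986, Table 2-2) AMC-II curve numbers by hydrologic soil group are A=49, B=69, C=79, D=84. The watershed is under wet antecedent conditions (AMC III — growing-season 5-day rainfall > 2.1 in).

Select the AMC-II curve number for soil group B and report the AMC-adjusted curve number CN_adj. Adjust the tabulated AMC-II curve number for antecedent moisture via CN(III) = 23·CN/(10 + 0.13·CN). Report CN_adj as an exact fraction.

CN_adj = 158700/1897 ≈ 83.658

NRCS table: pasture, fair condition, soil group B → CN(II) = 69
Wet (AMC III): CN(III) = 23·69/(10 + 0.13·69) = 1587/(1897/100) = 158700/1897 ≈ 83.658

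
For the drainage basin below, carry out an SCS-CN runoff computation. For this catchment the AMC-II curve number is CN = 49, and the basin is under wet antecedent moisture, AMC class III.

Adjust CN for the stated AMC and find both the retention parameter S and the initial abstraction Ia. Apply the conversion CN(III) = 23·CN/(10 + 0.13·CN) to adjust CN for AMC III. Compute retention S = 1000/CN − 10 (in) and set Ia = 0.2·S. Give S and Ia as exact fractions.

S = 5100/1127 in ≈ 4.525 in; Ia = 1020/1127 in ≈ 0.905 in

CN(III) from CN(II)=49: (23·49)/(10 + 0.13·49) = 112700/1637 ≈ 68.845
Retention S: 1000/CN − 10 with CN=68.845 → S = 5100/1127 ≈ 4.525 in
Ia = 0.2·(5100/1127) = 1020/1127 in ≈ 0.905 in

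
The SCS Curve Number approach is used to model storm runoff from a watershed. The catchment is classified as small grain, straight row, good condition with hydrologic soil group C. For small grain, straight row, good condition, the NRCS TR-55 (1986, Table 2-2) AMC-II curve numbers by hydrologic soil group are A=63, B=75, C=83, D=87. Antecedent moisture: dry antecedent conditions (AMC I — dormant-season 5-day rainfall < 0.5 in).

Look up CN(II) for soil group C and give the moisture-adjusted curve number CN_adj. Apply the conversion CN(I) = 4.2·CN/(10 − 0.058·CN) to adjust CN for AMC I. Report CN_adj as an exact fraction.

CN_adj = 174300/2593 ≈ 67.219

NRCS table: small grain, straight row, good condition, soil group C → CN(II) = 83
CN(I) from CN(II)=83: (4.2·83)/(10 − 0.058·83) = 174300/2593 ≈ 67.219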